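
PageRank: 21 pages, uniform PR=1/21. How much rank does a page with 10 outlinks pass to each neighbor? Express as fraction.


Initial PR = 1/21 = 1/21
Outlinks = 10
Contribution per link = PR / outlinks
= 1/21 / 10
= 1/210

1/210


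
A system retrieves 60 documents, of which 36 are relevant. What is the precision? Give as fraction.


Precision = relevant_retrieved / total_retrieved
= 36 / 60
= 36 / (36 + 24)
= 3/5

3/5


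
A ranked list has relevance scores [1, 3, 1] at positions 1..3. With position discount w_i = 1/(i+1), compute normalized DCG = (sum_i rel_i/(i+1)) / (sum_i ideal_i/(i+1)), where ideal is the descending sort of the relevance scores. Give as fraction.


Position discount weights w_i = 1/(i+1) for i=1..3:
Weights = [1/2, 1/3, 1/4]
Actual relevance: [1, 3, 1]
DCG = 1/2 + 3/3 + 1/4 = 7/4
Ideal relevance (sorted desc): [3, 1, 1]
Ideal DCG = 3/2 + 1/3 + 1/4 = 25/12
nDCG = DCG / ideal_DCG = 7/4 / 25/12 = 21/25

21/25


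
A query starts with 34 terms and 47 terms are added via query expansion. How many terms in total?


Original terms: 34
Expansion terms: 47
Total = 34 + 47 = 81

81


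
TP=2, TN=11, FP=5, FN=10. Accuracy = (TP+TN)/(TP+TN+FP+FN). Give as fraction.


Accuracy = (TP + TN) / (TP + TN + FP + FN)
TP + TN = 2 + 11 = 13
Total = 2 + 11 + 5 + 10 = 28
Accuracy = 13 / 28 = 13/28

13/28


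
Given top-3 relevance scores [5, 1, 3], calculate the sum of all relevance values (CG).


Cumulative Gain = sum of relevance scores
Position 1: rel=5, running sum=5
Position 2: rel=1, running sum=6
Position 3: rel=3, running sum=9
CG = 9

9


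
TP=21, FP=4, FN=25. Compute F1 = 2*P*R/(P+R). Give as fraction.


F1 = 2 * P * R / (P + R)
P = TP/(TP+FP) = 21/25 = 21/25
R = TP/(TP+FN) = 21/46 = 21/46
2 * P * R = 2 * 21/25 * 21/46 = 441/575
P + R = 21/25 + 21/46 = 1491/1150
F1 = 441/575 / 1491/1150 = 42/71

42/71


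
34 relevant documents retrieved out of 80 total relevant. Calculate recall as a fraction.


Recall = retrieved_relevant / total_relevant
= 34 / 80
= 34 / (34 + 46)
= 17/40

17/40


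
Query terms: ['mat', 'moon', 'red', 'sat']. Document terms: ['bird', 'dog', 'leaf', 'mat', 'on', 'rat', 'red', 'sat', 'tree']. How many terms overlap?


Query terms: ['mat', 'moon', 'red', 'sat']
Document terms: ['bird', 'dog', 'leaf', 'mat', 'on', 'rat', 'red', 'sat', 'tree']
Common terms: ['mat', 'red', 'sat']
Overlap count = 3

3


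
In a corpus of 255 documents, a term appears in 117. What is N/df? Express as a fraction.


IDF ratio = N / df
= 255 / 117
= 85/39

85/39


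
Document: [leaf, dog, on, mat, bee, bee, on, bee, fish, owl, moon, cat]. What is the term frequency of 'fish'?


Document has 12 words
Scanning for 'fish':
Found at positions: [8]
Count = 1

1


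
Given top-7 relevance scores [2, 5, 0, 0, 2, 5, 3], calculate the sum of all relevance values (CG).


Cumulative Gain = sum of relevance scores
Position 1: rel=2, running sum=2
Position 2: rel=5, running sum=7
Position 3: rel=0, running sum=7
Position 4: rel=0, running sum=7
Position 5: rel=2, running sum=9
Position 6: rel=5, running sum=14
Position 7: rel=3, running sum=17
CG = 17

17


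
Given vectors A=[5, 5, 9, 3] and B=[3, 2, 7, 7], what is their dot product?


Dot product = sum of element-wise products
A[0]*B[0] = 5*3 = 15
A[1]*B[1] = 5*2 = 10
A[2]*B[2] = 9*7 = 63
A[3]*B[3] = 3*7 = 21
Sum = 15 + 10 + 63 + 21 = 109

109


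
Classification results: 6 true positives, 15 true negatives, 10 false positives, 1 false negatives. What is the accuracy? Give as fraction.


Accuracy = (TP + TN) / (TP + TN + FP + FN)
TP + TN = 6 + 15 = 21
Total = 6 + 15 + 10 + 1 = 32
Accuracy = 21 / 32 = 21/32

21/32


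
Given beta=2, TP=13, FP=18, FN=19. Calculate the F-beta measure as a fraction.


P = TP/(TP+FP) = 13/31 = 13/31
R = TP/(TP+FN) = 13/32 = 13/32
beta^2 = 2^2 = 4
(1 + beta^2) = 5
Numerator = (1+beta^2)*P*R = 845/992
Denominator = beta^2*P + R = 52/31 + 13/32 = 2067/992
F_beta = 65/159

65/159


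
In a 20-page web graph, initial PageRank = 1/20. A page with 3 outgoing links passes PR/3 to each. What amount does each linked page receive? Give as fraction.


Initial PR = 1/20 = 1/20
Outlinks = 3
Contribution per link = PR / outlinks
= 1/20 / 3
= 1/60

1/60


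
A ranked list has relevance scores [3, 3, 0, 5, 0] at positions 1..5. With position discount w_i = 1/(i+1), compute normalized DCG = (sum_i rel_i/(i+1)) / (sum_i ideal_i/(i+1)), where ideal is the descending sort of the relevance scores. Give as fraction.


Position discount weights w_i = 1/(i+1) for i=1..5:
Weights = [1/2, 1/3, 1/4, 1/5, 1/6]
Actual relevance: [3, 3, 0, 5, 0]
DCG = 3/2 + 3/3 + 0/4 + 5/5 + 0/6 = 7/2
Ideal relevance (sorted desc): [5, 3, 3, 0, 0]
Ideal DCG = 5/2 + 3/3 + 3/4 + 0/5 + 0/6 = 17/4
nDCG = DCG / ideal_DCG = 7/2 / 17/4 = 14/17

14/17


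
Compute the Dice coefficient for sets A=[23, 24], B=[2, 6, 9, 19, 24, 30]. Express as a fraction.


A intersect B = [24]
|A intersect B| = 1
|A| = 2, |B| = 6
Dice = 2*1 / (2+6)
= 2 / 8 = 1/4

1/4


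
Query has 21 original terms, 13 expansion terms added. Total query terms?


Original terms: 21
Expansion terms: 13
Total = 21 + 13 = 34

34


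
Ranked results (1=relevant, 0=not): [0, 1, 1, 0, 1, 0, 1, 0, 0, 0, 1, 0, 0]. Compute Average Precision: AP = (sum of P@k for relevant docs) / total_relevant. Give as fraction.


Computing P@k for each relevant position:
Position 1: not relevant
Position 2: relevant, P@2 = 1/2 = 1/2
Position 3: relevant, P@3 = 2/3 = 2/3
Position 4: not relevant
Position 5: relevant, P@5 = 3/5 = 3/5
Position 6: not relevant
Position 7: relevant, P@7 = 4/7 = 4/7
Position 8: not relevant
Position 9: not relevant
Position 10: not relevant
Position 11: relevant, P@11 = 5/11 = 5/11
Position 12: not relevant
Position 13: not relevant
Sum of P@k = 1/2 + 2/3 + 3/5 + 4/7 + 5/11 = 6451/2310
AP = 6451/2310 / 5 = 6451/11550

6451/11550


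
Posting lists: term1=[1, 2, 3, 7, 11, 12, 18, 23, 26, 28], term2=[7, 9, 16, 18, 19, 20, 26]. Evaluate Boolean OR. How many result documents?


Boolean OR: find union of posting lists
term1 docs: [1, 2, 3, 7, 11, 12, 18, 23, 26, 28]
term2 docs: [7, 9, 16, 18, 19, 20, 26]
Union: [1, 2, 3, 7, 9, 11, 12, 16, 18, 19, 20, 23, 26, 28]
|union| = 14

14


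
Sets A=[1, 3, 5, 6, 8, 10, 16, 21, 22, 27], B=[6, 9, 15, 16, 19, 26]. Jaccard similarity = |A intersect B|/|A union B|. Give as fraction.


A intersect B = [6, 16]
|A intersect B| = 2
A union B = [1, 3, 5, 6, 8, 9, 10, 15, 16, 19, 21, 22, 26, 27]
|A union B| = 14
Jaccard = 2/14 = 1/7

1/7


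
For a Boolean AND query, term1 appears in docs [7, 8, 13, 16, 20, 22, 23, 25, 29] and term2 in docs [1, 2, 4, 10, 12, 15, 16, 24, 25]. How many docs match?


Boolean AND: find intersection of posting lists
term1 docs: [7, 8, 13, 16, 20, 22, 23, 25, 29]
term2 docs: [1, 2, 4, 10, 12, 15, 16, 24, 25]
Intersection: [16, 25]
|intersection| = 2

2


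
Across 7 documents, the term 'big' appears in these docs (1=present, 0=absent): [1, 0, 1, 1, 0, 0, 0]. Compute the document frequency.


Checking each document for 'big':
Doc 1: present
Doc 2: absent
Doc 3: present
Doc 4: present
Doc 5: absent
Doc 6: absent
Doc 7: absent
df = sum of presences = 1 + 0 + 1 + 1 + 0 + 0 + 0 = 3

3


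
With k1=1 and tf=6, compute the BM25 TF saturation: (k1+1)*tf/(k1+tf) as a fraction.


BM25 TF component = (k1+1)*tf / (k1+tf)
k1 = 1, tf = 6
Numerator = (1+1)*6 = 12
Denominator = 1 + 6 = 7
= 12/7 = 12/7

12/7


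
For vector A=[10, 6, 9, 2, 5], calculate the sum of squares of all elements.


|A|^2 = sum of squared components
A[0]^2 = 10^2 = 100
A[1]^2 = 6^2 = 36
A[2]^2 = 9^2 = 81
A[3]^2 = 2^2 = 4
A[4]^2 = 5^2 = 25
Sum = 100 + 36 + 81 + 4 + 25 = 246

246


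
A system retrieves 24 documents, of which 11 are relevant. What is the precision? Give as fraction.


Precision = relevant_retrieved / total_retrieved
= 11 / 24
= 11 / (11 + 13)
= 11/24

11/24


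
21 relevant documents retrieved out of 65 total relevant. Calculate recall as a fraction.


Recall = retrieved_relevant / total_relevant
= 21 / 65
= 21 / (21 + 44)
= 21/65

21/65


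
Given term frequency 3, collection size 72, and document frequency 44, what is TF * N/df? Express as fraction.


TF * (N/df)
= 3 * (72/44)
= 3 * 18/11
= 54/11

54/11


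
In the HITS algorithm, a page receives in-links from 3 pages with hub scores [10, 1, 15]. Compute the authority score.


Authority = sum of hub scores of in-linkers
In-link 1: hub score = 10
In-link 2: hub score = 1
In-link 3: hub score = 15
Authority = 10 + 1 + 15 = 26

26


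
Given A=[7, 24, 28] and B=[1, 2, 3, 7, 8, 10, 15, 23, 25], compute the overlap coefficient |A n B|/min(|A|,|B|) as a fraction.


A intersect B = [7]
|A intersect B| = 1
min(|A|, |B|) = min(3, 9) = 3
Overlap = 1 / 3 = 1/3

1/3


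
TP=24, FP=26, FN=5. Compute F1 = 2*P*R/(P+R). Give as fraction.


F1 = 2 * P * R / (P + R)
P = TP/(TP+FP) = 24/50 = 12/25
R = TP/(TP+FN) = 24/29 = 24/29
2 * P * R = 2 * 12/25 * 24/29 = 576/725
P + R = 12/25 + 24/29 = 948/725
F1 = 576/725 / 948/725 = 48/79

48/79


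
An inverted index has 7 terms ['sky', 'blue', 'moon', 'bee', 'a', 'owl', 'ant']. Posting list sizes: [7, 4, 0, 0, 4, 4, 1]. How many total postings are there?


Summing posting list sizes:
'sky': 7 postings
'blue': 4 postings
'moon': 0 postings
'bee': 0 postings
'a': 4 postings
'owl': 4 postings
'ant': 1 postings
Total = 7 + 4 + 0 + 0 + 4 + 4 + 1 = 20

20


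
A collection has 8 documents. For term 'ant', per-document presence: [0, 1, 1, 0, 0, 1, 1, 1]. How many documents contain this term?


Checking each document for 'ant':
Doc 1: absent
Doc 2: present
Doc 3: present
Doc 4: absent
Doc 5: absent
Doc 6: present
Doc 7: present
Doc 8: present
df = sum of presences = 0 + 1 + 1 + 0 + 0 + 1 + 1 + 1 = 5

5


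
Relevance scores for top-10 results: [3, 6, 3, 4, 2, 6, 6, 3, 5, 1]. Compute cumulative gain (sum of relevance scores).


Cumulative Gain = sum of relevance scores
Position 1: rel=3, running sum=3
Position 2: rel=6, running sum=9
Position 3: rel=3, running sum=12
Position 4: rel=4, running sum=16
Position 5: rel=2, running sum=18
Position 6: rel=6, running sum=24
Position 7: rel=6, running sum=30
Position 8: rel=3, running sum=33
Position 9: rel=5, running sum=38
Position 10: rel=1, running sum=39
CG = 39

39


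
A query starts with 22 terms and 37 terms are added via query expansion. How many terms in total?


Original terms: 22
Expansion terms: 37
Total = 22 + 37 = 59

59


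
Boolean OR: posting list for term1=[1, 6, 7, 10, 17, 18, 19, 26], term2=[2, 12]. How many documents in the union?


Boolean OR: find union of posting lists
term1 docs: [1, 6, 7, 10, 17, 18, 19, 26]
term2 docs: [2, 12]
Union: [1, 2, 6, 7, 10, 12, 17, 18, 19, 26]
|union| = 10

10


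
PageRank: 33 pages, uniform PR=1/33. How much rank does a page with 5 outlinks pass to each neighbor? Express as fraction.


Initial PR = 1/33 = 1/33
Outlinks = 5
Contribution per link = PR / outlinks
= 1/33 / 5
= 1/165

1/165


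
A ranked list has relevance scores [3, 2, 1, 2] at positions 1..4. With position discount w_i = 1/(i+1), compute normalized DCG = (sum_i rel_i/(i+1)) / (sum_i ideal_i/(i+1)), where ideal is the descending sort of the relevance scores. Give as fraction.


Position discount weights w_i = 1/(i+1) for i=1..4:
Weights = [1/2, 1/3, 1/4, 1/5]
Actual relevance: [3, 2, 1, 2]
DCG = 3/2 + 2/3 + 1/4 + 2/5 = 169/60
Ideal relevance (sorted desc): [3, 2, 2, 1]
Ideal DCG = 3/2 + 2/3 + 2/4 + 1/5 = 43/15
nDCG = DCG / ideal_DCG = 169/60 / 43/15 = 169/172

169/172


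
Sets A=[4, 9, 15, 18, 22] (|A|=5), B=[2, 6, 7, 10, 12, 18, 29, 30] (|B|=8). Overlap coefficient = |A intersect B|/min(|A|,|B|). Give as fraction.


A intersect B = [18]
|A intersect B| = 1
min(|A|, |B|) = min(5, 8) = 5
Overlap = 1 / 5 = 1/5

1/5


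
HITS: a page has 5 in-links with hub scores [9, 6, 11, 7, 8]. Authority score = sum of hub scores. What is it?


Authority = sum of hub scores of in-linkers
In-link 1: hub score = 9
In-link 2: hub score = 6
In-link 3: hub score = 11
In-link 4: hub score = 7
In-link 5: hub score = 8
Authority = 9 + 6 + 11 + 7 + 8 = 41

41


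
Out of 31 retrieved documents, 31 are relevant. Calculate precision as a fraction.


Precision = relevant_retrieved / total_retrieved
= 31 / 31
= 31 / (31 + 0)
= 1

1


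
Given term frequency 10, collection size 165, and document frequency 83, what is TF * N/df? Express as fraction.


TF * (N/df)
= 10 * (165/83)
= 10 * 165/83
= 1650/83

1650/83


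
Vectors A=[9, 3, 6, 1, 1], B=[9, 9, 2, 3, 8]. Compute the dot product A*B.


Dot product = sum of element-wise products
A[0]*B[0] = 9*9 = 81
A[1]*B[1] = 3*9 = 27
A[2]*B[2] = 6*2 = 12
A[3]*B[3] = 1*3 = 3
A[4]*B[4] = 1*8 = 8
Sum = 81 + 27 + 12 + 3 + 8 = 131

131


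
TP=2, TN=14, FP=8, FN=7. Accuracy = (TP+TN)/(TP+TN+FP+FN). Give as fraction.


Accuracy = (TP + TN) / (TP + TN + FP + FN)
TP + TN = 2 + 14 = 16
Total = 2 + 14 + 8 + 7 = 31
Accuracy = 16 / 31 = 16/31

16/31


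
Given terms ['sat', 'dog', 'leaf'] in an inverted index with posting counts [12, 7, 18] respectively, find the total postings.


Summing posting list sizes:
'sat': 12 postings
'dog': 7 postings
'leaf': 18 postings
Total = 12 + 7 + 18 = 37

37


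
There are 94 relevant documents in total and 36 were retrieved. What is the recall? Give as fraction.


Recall = retrieved_relevant / total_relevant
= 36 / 94
= 36 / (36 + 58)
= 18/47

18/47


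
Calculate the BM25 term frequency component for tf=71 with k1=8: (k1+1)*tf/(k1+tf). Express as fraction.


BM25 TF component = (k1+1)*tf / (k1+tf)
k1 = 8, tf = 71
Numerator = (8+1)*71 = 639
Denominator = 8 + 71 = 79
= 639/79 = 639/79

639/79


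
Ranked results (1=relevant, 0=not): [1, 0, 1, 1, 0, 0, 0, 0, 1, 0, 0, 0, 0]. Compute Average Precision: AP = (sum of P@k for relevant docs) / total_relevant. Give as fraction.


Computing P@k for each relevant position:
Position 1: relevant, P@1 = 1/1 = 1
Position 2: not relevant
Position 3: relevant, P@3 = 2/3 = 2/3
Position 4: relevant, P@4 = 3/4 = 3/4
Position 5: not relevant
Position 6: not relevant
Position 7: not relevant
Position 8: not relevant
Position 9: relevant, P@9 = 4/9 = 4/9
Position 10: not relevant
Position 11: not relevant
Position 12: not relevant
Position 13: not relevant
Sum of P@k = 1 + 2/3 + 3/4 + 4/9 = 103/36
AP = 103/36 / 4 = 103/144

103/144


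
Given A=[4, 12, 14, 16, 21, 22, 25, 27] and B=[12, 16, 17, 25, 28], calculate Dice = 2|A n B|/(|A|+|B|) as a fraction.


A intersect B = [12, 16, 25]
|A intersect B| = 3
|A| = 8, |B| = 5
Dice = 2*3 / (8+5)
= 6 / 13 = 6/13

6/13


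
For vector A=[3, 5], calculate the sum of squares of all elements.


|A|^2 = sum of squared components
A[0]^2 = 3^2 = 9
A[1]^2 = 5^2 = 25
Sum = 9 + 25 = 34

34


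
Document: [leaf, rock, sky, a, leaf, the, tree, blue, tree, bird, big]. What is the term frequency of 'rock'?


Document has 11 words
Scanning for 'rock':
Found at positions: [1]
Count = 1

1


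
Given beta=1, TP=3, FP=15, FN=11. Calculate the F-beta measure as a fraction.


P = TP/(TP+FP) = 3/18 = 1/6
R = TP/(TP+FN) = 3/14 = 3/14
beta^2 = 1^2 = 1
(1 + beta^2) = 2
Numerator = (1+beta^2)*P*R = 1/14
Denominator = beta^2*P + R = 1/6 + 3/14 = 8/21
F_beta = 3/16

3/16


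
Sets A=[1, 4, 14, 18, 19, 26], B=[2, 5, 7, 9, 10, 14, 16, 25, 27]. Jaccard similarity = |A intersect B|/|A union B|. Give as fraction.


A intersect B = [14]
|A intersect B| = 1
A union B = [1, 2, 4, 5, 7, 9, 10, 14, 16, 18, 19, 25, 26, 27]
|A union B| = 14
Jaccard = 1/14 = 1/14

1/14


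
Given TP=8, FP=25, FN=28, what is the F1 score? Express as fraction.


F1 = 2 * P * R / (P + R)
P = TP/(TP+FP) = 8/33 = 8/33
R = TP/(TP+FN) = 8/36 = 2/9
2 * P * R = 2 * 8/33 * 2/9 = 32/297
P + R = 8/33 + 2/9 = 46/99
F1 = 32/297 / 46/99 = 16/69

16/69


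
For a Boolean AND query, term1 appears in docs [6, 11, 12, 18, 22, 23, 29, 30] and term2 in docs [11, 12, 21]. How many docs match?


Boolean AND: find intersection of posting lists
term1 docs: [6, 11, 12, 18, 22, 23, 29, 30]
term2 docs: [11, 12, 21]
Intersection: [11, 12]
|intersection| = 2

2


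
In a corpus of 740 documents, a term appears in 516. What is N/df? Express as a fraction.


IDF ratio = N / df
= 740 / 516
= 185/129

185/129


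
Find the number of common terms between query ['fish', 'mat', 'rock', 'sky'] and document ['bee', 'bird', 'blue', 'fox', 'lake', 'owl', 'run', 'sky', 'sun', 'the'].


Query terms: ['fish', 'mat', 'rock', 'sky']
Document terms: ['bee', 'bird', 'blue', 'fox', 'lake', 'owl', 'run', 'sky', 'sun', 'the']
Common terms: ['sky']
Overlap count = 1

1


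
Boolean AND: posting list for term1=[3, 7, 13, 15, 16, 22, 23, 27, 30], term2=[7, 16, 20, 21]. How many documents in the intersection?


Boolean AND: find intersection of posting lists
term1 docs: [3, 7, 13, 15, 16, 22, 23, 27, 30]
term2 docs: [7, 16, 20, 21]
Intersection: [7, 16]
|intersection| = 2

2


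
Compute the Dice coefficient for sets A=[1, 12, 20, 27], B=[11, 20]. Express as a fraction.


A intersect B = [20]
|A intersect B| = 1
|A| = 4, |B| = 2
Dice = 2*1 / (4+2)
= 2 / 6 = 1/3

1/3


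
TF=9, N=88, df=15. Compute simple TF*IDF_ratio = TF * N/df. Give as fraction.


TF * (N/df)
= 9 * (88/15)
= 9 * 88/15
= 264/5

264/5


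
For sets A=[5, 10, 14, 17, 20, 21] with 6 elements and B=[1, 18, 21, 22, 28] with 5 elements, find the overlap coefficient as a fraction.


A intersect B = [21]
|A intersect B| = 1
min(|A|, |B|) = min(6, 5) = 5
Overlap = 1 / 5 = 1/5

1/5


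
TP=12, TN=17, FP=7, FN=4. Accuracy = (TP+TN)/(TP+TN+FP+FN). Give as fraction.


Accuracy = (TP + TN) / (TP + TN + FP + FN)
TP + TN = 12 + 17 = 29
Total = 12 + 17 + 7 + 4 = 40
Accuracy = 29 / 40 = 29/40

29/40


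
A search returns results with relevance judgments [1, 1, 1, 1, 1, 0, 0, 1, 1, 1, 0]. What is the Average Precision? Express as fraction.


Computing P@k for each relevant position:
Position 1: relevant, P@1 = 1/1 = 1
Position 2: relevant, P@2 = 2/2 = 1
Position 3: relevant, P@3 = 3/3 = 1
Position 4: relevant, P@4 = 4/4 = 1
Position 5: relevant, P@5 = 5/5 = 1
Position 6: not relevant
Position 7: not relevant
Position 8: relevant, P@8 = 6/8 = 3/4
Position 9: relevant, P@9 = 7/9 = 7/9
Position 10: relevant, P@10 = 8/10 = 4/5
Position 11: not relevant
Sum of P@k = 1 + 1 + 1 + 1 + 1 + 3/4 + 7/9 + 4/5 = 1319/180
AP = 1319/180 / 8 = 1319/1440

1319/1440


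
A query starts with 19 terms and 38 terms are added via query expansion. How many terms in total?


Original terms: 19
Expansion terms: 38
Total = 19 + 38 = 57

57


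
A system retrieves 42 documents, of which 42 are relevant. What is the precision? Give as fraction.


Precision = relevant_retrieved / total_retrieved
= 42 / 42
= 42 / (42 + 0)
= 1

1


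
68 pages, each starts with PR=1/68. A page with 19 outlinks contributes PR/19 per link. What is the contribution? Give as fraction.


Initial PR = 1/68 = 1/68
Outlinks = 19
Contribution per link = PR / outlinks
= 1/68 / 19
= 1/1292

1/1292


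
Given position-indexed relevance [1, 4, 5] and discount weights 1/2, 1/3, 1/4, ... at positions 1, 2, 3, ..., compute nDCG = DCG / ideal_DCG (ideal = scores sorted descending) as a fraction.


Position discount weights w_i = 1/(i+1) for i=1..3:
Weights = [1/2, 1/3, 1/4]
Actual relevance: [1, 4, 5]
DCG = 1/2 + 4/3 + 5/4 = 37/12
Ideal relevance (sorted desc): [5, 4, 1]
Ideal DCG = 5/2 + 4/3 + 1/4 = 49/12
nDCG = DCG / ideal_DCG = 37/12 / 49/12 = 37/49

37/49


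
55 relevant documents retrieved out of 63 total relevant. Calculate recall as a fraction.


Recall = retrieved_relevant / total_relevant
= 55 / 63
= 55 / (55 + 8)
= 55/63

55/63


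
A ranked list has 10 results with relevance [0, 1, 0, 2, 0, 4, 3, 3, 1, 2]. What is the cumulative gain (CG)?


Cumulative Gain = sum of relevance scores
Position 1: rel=0, running sum=0
Position 2: rel=1, running sum=1
Position 3: rel=0, running sum=1
Position 4: rel=2, running sum=3
Position 5: rel=0, running sum=3
Position 6: rel=4, running sum=7
Position 7: rel=3, running sum=10
Position 8: rel=3, running sum=13
Position 9: rel=1, running sum=14
Position 10: rel=2, running sum=16
CG = 16

16


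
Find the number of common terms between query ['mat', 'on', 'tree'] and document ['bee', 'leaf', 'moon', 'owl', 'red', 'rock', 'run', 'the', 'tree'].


Query terms: ['mat', 'on', 'tree']
Document terms: ['bee', 'leaf', 'moon', 'owl', 'red', 'rock', 'run', 'the', 'tree']
Common terms: ['tree']
Overlap count = 1

1


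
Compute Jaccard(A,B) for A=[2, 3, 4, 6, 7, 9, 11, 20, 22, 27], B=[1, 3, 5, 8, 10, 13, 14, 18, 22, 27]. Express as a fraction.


A intersect B = [3, 22, 27]
|A intersect B| = 3
A union B = [1, 2, 3, 4, 5, 6, 7, 8, 9, 10, 11, 13, 14, 18, 20, 22, 27]
|A union B| = 17
Jaccard = 3/17 = 3/17

3/17


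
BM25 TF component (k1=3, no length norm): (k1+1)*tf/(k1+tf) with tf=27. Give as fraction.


BM25 TF component = (k1+1)*tf / (k1+tf)
k1 = 3, tf = 27
Numerator = (3+1)*27 = 108
Denominator = 3 + 27 = 30
= 108/30 = 18/5

18/5


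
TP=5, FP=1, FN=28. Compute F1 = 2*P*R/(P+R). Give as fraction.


F1 = 2 * P * R / (P + R)
P = TP/(TP+FP) = 5/6 = 5/6
R = TP/(TP+FN) = 5/33 = 5/33
2 * P * R = 2 * 5/6 * 5/33 = 25/99
P + R = 5/6 + 5/33 = 65/66
F1 = 25/99 / 65/66 = 10/39

10/39


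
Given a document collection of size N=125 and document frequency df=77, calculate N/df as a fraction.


IDF ratio = N / df
= 125 / 77
= 125/77

125/77


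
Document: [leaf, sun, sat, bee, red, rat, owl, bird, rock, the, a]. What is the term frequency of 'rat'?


Document has 11 words
Scanning for 'rat':
Found at positions: [5]
Count = 1

1


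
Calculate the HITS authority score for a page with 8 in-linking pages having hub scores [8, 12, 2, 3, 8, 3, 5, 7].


Authority = sum of hub scores of in-linkers
In-link 1: hub score = 8
In-link 2: hub score = 12
In-link 3: hub score = 2
In-link 4: hub score = 3
In-link 5: hub score = 8
In-link 6: hub score = 3
In-link 7: hub score = 5
In-link 8: hub score = 7
Authority = 8 + 12 + 2 + 3 + 8 + 3 + 5 + 7 = 48

48


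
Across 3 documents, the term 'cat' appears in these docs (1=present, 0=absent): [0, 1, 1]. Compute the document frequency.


Checking each document for 'cat':
Doc 1: absent
Doc 2: present
Doc 3: present
df = sum of presences = 0 + 1 + 1 = 2

2


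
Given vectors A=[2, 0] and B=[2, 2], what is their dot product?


Dot product = sum of element-wise products
A[0]*B[0] = 2*2 = 4
A[1]*B[1] = 0*2 = 0
Sum = 4 + 0 = 4

4


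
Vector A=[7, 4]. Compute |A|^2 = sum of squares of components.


|A|^2 = sum of squared components
A[0]^2 = 7^2 = 49
A[1]^2 = 4^2 = 16
Sum = 49 + 16 = 65

65


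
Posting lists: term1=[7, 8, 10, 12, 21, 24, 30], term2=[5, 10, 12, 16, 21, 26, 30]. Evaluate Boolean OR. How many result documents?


Boolean OR: find union of posting lists
term1 docs: [7, 8, 10, 12, 21, 24, 30]
term2 docs: [5, 10, 12, 16, 21, 26, 30]
Union: [5, 7, 8, 10, 12, 16, 21, 24, 26, 30]
|union| = 10

10


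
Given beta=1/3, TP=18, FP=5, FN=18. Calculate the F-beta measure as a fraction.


P = TP/(TP+FP) = 18/23 = 18/23
R = TP/(TP+FN) = 18/36 = 1/2
beta^2 = 1/3^2 = 1/9
(1 + beta^2) = 10/9
Numerator = (1+beta^2)*P*R = 10/23
Denominator = beta^2*P + R = 2/23 + 1/2 = 27/46
F_beta = 20/27

20/27


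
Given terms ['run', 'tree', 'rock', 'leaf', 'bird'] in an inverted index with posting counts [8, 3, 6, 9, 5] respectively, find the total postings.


Summing posting list sizes:
'run': 8 postings
'tree': 3 postings
'rock': 6 postings
'leaf': 9 postings
'bird': 5 postings
Total = 8 + 3 + 6 + 9 + 5 = 31

31


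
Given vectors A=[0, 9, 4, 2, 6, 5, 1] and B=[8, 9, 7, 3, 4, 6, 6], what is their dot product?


Dot product = sum of element-wise products
A[0]*B[0] = 0*8 = 0
A[1]*B[1] = 9*9 = 81
A[2]*B[2] = 4*7 = 28
A[3]*B[3] = 2*3 = 6
A[4]*B[4] = 6*4 = 24
A[5]*B[5] = 5*6 = 30
A[6]*B[6] = 1*6 = 6
Sum = 0 + 81 + 28 + 6 + 24 + 30 + 6 = 175

175


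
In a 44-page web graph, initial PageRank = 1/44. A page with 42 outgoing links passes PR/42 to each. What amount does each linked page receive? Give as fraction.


Initial PR = 1/44 = 1/44
Outlinks = 42
Contribution per link = PR / outlinks
= 1/44 / 42
= 1/1848

1/1848


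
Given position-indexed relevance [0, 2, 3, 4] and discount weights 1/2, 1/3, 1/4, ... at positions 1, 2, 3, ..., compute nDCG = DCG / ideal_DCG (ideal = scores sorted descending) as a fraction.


Position discount weights w_i = 1/(i+1) for i=1..4:
Weights = [1/2, 1/3, 1/4, 1/5]
Actual relevance: [0, 2, 3, 4]
DCG = 0/2 + 2/3 + 3/4 + 4/5 = 133/60
Ideal relevance (sorted desc): [4, 3, 2, 0]
Ideal DCG = 4/2 + 3/3 + 2/4 + 0/5 = 7/2
nDCG = DCG / ideal_DCG = 133/60 / 7/2 = 19/30

19/30


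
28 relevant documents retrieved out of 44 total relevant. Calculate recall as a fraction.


Recall = retrieved_relevant / total_relevant
= 28 / 44
= 28 / (28 + 16)
= 7/11

7/11


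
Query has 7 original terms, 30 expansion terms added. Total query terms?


Original terms: 7
Expansion terms: 30
Total = 7 + 30 = 37

37


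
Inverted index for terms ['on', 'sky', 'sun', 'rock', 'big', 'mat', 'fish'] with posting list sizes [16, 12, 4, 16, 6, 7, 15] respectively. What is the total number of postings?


Summing posting list sizes:
'on': 16 postings
'sky': 12 postings
'sun': 4 postings
'rock': 16 postings
'big': 6 postings
'mat': 7 postings
'fish': 15 postings
Total = 16 + 12 + 4 + 16 + 6 + 7 + 15 = 76

76


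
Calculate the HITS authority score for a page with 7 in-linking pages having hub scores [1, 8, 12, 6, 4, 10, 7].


Authority = sum of hub scores of in-linkers
In-link 1: hub score = 1
In-link 2: hub score = 8
In-link 3: hub score = 12
In-link 4: hub score = 6
In-link 5: hub score = 4
In-link 6: hub score = 10
In-link 7: hub score = 7
Authority = 1 + 8 + 12 + 6 + 4 + 10 + 7 = 48

48


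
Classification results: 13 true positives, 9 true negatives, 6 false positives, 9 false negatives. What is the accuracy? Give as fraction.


Accuracy = (TP + TN) / (TP + TN + FP + FN)
TP + TN = 13 + 9 = 22
Total = 13 + 9 + 6 + 9 = 37
Accuracy = 22 / 37 = 22/37

22/37


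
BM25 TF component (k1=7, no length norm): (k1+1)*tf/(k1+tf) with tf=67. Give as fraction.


BM25 TF component = (k1+1)*tf / (k1+tf)
k1 = 7, tf = 67
Numerator = (7+1)*67 = 536
Denominator = 7 + 67 = 74
= 536/74 = 268/37

268/37


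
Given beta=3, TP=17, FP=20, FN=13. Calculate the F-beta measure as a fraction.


P = TP/(TP+FP) = 17/37 = 17/37
R = TP/(TP+FN) = 17/30 = 17/30
beta^2 = 3^2 = 9
(1 + beta^2) = 10
Numerator = (1+beta^2)*P*R = 289/111
Denominator = beta^2*P + R = 153/37 + 17/30 = 5219/1110
F_beta = 170/307

170/307


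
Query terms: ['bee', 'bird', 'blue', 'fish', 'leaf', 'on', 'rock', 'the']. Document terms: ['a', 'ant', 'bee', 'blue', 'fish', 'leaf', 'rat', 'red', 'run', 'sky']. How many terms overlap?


Query terms: ['bee', 'bird', 'blue', 'fish', 'leaf', 'on', 'rock', 'the']
Document terms: ['a', 'ant', 'bee', 'blue', 'fish', 'leaf', 'rat', 'red', 'run', 'sky']
Common terms: ['bee', 'blue', 'fish', 'leaf']
Overlap count = 4

4


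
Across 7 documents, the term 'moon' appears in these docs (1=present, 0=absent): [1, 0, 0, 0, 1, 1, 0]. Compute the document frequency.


Checking each document for 'moon':
Doc 1: present
Doc 2: absent
Doc 3: absent
Doc 4: absent
Doc 5: present
Doc 6: present
Doc 7: absent
df = sum of presences = 1 + 0 + 0 + 0 + 1 + 1 + 0 = 3

3


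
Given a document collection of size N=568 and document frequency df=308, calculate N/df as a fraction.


IDF ratio = N / df
= 568 / 308
= 142/77

142/77


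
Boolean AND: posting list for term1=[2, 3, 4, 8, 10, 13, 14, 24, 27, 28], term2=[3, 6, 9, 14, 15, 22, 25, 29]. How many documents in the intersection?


Boolean AND: find intersection of posting lists
term1 docs: [2, 3, 4, 8, 10, 13, 14, 24, 27, 28]
term2 docs: [3, 6, 9, 14, 15, 22, 25, 29]
Intersection: [3, 14]
|intersection| = 2

2


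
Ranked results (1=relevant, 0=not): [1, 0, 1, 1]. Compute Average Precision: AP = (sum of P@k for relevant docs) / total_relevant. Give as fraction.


Computing P@k for each relevant position:
Position 1: relevant, P@1 = 1/1 = 1
Position 2: not relevant
Position 3: relevant, P@3 = 2/3 = 2/3
Position 4: relevant, P@4 = 3/4 = 3/4
Sum of P@k = 1 + 2/3 + 3/4 = 29/12
AP = 29/12 / 3 = 29/36

29/36


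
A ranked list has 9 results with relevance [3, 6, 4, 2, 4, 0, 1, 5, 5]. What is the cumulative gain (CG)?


Cumulative Gain = sum of relevance scores
Position 1: rel=3, running sum=3
Position 2: rel=6, running sum=9
Position 3: rel=4, running sum=13
Position 4: rel=2, running sum=15
Position 5: rel=4, running sum=19
Position 6: rel=0, running sum=19
Position 7: rel=1, running sum=20
Position 8: rel=5, running sum=25
Position 9: rel=5, running sum=30
CG = 30

30


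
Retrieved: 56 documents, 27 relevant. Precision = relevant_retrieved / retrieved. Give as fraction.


Precision = relevant_retrieved / total_retrieved
= 27 / 56
= 27 / (27 + 29)
= 27/56

27/56


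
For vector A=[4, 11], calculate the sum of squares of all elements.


|A|^2 = sum of squared components
A[0]^2 = 4^2 = 16
A[1]^2 = 11^2 = 121
Sum = 16 + 121 = 137

137


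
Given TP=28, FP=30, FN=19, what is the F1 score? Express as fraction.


F1 = 2 * P * R / (P + R)
P = TP/(TP+FP) = 28/58 = 14/29
R = TP/(TP+FN) = 28/47 = 28/47
2 * P * R = 2 * 14/29 * 28/47 = 784/1363
P + R = 14/29 + 28/47 = 1470/1363
F1 = 784/1363 / 1470/1363 = 8/15

8/15


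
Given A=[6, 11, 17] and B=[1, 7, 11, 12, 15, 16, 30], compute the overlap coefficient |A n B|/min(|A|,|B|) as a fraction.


A intersect B = [11]
|A intersect B| = 1
min(|A|, |B|) = min(3, 7) = 3
Overlap = 1 / 3 = 1/3

1/3


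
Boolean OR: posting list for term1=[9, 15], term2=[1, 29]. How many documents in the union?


Boolean OR: find union of posting lists
term1 docs: [9, 15]
term2 docs: [1, 29]
Union: [1, 9, 15, 29]
|union| = 4

4


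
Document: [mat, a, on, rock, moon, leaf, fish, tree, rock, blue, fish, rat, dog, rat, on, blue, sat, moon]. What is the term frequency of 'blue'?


Document has 18 words
Scanning for 'blue':
Found at positions: [9, 15]
Count = 2

2


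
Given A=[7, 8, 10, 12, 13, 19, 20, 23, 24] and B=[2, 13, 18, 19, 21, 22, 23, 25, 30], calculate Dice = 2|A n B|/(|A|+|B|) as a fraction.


A intersect B = [13, 19, 23]
|A intersect B| = 3
|A| = 9, |B| = 9
Dice = 2*3 / (9+9)
= 6 / 18 = 1/3

1/3


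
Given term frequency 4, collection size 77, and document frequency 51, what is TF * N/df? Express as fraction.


TF * (N/df)
= 4 * (77/51)
= 4 * 77/51
= 308/51

308/51


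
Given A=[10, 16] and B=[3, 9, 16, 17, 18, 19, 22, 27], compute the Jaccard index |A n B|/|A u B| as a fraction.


A intersect B = [16]
|A intersect B| = 1
A union B = [3, 9, 10, 16, 17, 18, 19, 22, 27]
|A union B| = 9
Jaccard = 1/9 = 1/9

1/9


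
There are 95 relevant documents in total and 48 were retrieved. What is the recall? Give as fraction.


Recall = retrieved_relevant / total_relevant
= 48 / 95
= 48 / (48 + 47)
= 48/95

48/95


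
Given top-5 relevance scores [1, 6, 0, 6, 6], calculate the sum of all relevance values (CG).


Cumulative Gain = sum of relevance scores
Position 1: rel=1, running sum=1
Position 2: rel=6, running sum=7
Position 3: rel=0, running sum=7
Position 4: rel=6, running sum=13
Position 5: rel=6, running sum=19
CG = 19

19


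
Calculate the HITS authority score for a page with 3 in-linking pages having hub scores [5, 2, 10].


Authority = sum of hub scores of in-linkers
In-link 1: hub score = 5
In-link 2: hub score = 2
In-link 3: hub score = 10
Authority = 5 + 2 + 10 = 17

17


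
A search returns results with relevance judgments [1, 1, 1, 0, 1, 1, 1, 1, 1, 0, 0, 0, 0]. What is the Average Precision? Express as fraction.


Computing P@k for each relevant position:
Position 1: relevant, P@1 = 1/1 = 1
Position 2: relevant, P@2 = 2/2 = 1
Position 3: relevant, P@3 = 3/3 = 1
Position 4: not relevant
Position 5: relevant, P@5 = 4/5 = 4/5
Position 6: relevant, P@6 = 5/6 = 5/6
Position 7: relevant, P@7 = 6/7 = 6/7
Position 8: relevant, P@8 = 7/8 = 7/8
Position 9: relevant, P@9 = 8/9 = 8/9
Position 10: not relevant
Position 11: not relevant
Position 12: not relevant
Position 13: not relevant
Sum of P@k = 1 + 1 + 1 + 4/5 + 5/6 + 6/7 + 7/8 + 8/9 = 18281/2520
AP = 18281/2520 / 8 = 18281/20160

18281/20160


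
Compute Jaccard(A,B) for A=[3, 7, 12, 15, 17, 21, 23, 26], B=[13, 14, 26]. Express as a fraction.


A intersect B = [26]
|A intersect B| = 1
A union B = [3, 7, 12, 13, 14, 15, 17, 21, 23, 26]
|A union B| = 10
Jaccard = 1/10 = 1/10

1/10


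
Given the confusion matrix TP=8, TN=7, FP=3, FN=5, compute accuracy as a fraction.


Accuracy = (TP + TN) / (TP + TN + FP + FN)
TP + TN = 8 + 7 = 15
Total = 8 + 7 + 3 + 5 = 23
Accuracy = 15 / 23 = 15/23

15/23


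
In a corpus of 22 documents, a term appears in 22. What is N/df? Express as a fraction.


IDF ratio = N / df
= 22 / 22
= 1

1


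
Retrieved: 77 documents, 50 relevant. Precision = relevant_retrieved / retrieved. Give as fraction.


Precision = relevant_retrieved / total_retrieved
= 50 / 77
= 50 / (50 + 27)
= 50/77

50/77


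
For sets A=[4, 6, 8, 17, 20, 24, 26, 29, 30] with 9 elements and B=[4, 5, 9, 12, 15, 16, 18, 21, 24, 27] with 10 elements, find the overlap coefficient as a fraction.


A intersect B = [4, 24]
|A intersect B| = 2
min(|A|, |B|) = min(9, 10) = 9
Overlap = 2 / 9 = 2/9

2/9


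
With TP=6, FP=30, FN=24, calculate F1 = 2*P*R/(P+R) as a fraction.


F1 = 2 * P * R / (P + R)
P = TP/(TP+FP) = 6/36 = 1/6
R = TP/(TP+FN) = 6/30 = 1/5
2 * P * R = 2 * 1/6 * 1/5 = 1/15
P + R = 1/6 + 1/5 = 11/30
F1 = 1/15 / 11/30 = 2/11

2/11


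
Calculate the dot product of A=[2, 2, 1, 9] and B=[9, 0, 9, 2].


Dot product = sum of element-wise products
A[0]*B[0] = 2*9 = 18
A[1]*B[1] = 2*0 = 0
A[2]*B[2] = 1*9 = 9
A[3]*B[3] = 9*2 = 18
Sum = 18 + 0 + 9 + 18 = 45

45


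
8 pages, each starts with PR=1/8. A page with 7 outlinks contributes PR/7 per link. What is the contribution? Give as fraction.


Initial PR = 1/8 = 1/8
Outlinks = 7
Contribution per link = PR / outlinks
= 1/8 / 7
= 1/56

1/56


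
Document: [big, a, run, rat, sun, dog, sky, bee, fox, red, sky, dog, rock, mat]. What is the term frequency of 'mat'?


Document has 14 words
Scanning for 'mat':
Found at positions: [13]
Count = 1

1


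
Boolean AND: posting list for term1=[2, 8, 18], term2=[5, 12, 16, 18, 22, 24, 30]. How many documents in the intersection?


Boolean AND: find intersection of posting lists
term1 docs: [2, 8, 18]
term2 docs: [5, 12, 16, 18, 22, 24, 30]
Intersection: [18]
|intersection| = 1

1


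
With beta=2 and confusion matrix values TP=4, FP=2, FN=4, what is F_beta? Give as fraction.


P = TP/(TP+FP) = 4/6 = 2/3
R = TP/(TP+FN) = 4/8 = 1/2
beta^2 = 2^2 = 4
(1 + beta^2) = 5
Numerator = (1+beta^2)*P*R = 5/3
Denominator = beta^2*P + R = 8/3 + 1/2 = 19/6
F_beta = 10/19

10/19


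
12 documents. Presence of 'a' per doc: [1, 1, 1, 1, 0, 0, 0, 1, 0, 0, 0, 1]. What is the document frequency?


Checking each document for 'a':
Doc 1: present
Doc 2: present
Doc 3: present
Doc 4: present
Doc 5: absent
Doc 6: absent
Doc 7: absent
Doc 8: present
Doc 9: absent
Doc 10: absent
Doc 11: absent
Doc 12: present
df = sum of presences = 1 + 1 + 1 + 1 + 0 + 0 + 0 + 1 + 0 + 0 + 0 + 1 = 6

6


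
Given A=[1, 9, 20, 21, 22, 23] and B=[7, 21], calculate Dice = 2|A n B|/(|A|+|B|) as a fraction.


A intersect B = [21]
|A intersect B| = 1
|A| = 6, |B| = 2
Dice = 2*1 / (6+2)
= 2 / 8 = 1/4

1/4


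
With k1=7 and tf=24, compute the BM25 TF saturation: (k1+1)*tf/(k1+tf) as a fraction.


BM25 TF component = (k1+1)*tf / (k1+tf)
k1 = 7, tf = 24
Numerator = (7+1)*24 = 192
Denominator = 7 + 24 = 31
= 192/31 = 192/31

192/31


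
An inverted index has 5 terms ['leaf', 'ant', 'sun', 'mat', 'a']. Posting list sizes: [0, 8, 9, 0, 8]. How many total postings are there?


Summing posting list sizes:
'leaf': 0 postings
'ant': 8 postings
'sun': 9 postings
'mat': 0 postings
'a': 8 postings
Total = 0 + 8 + 9 + 0 + 8 = 25

25


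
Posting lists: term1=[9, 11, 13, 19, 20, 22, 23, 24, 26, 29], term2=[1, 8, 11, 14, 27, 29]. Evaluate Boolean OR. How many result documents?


Boolean OR: find union of posting lists
term1 docs: [9, 11, 13, 19, 20, 22, 23, 24, 26, 29]
term2 docs: [1, 8, 11, 14, 27, 29]
Union: [1, 8, 9, 11, 13, 14, 19, 20, 22, 23, 24, 26, 27, 29]
|union| = 14

14


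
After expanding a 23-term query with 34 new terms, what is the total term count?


Original terms: 23
Expansion terms: 34
Total = 23 + 34 = 57

57


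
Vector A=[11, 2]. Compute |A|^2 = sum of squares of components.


|A|^2 = sum of squared components
A[0]^2 = 11^2 = 121
A[1]^2 = 2^2 = 4
Sum = 121 + 4 = 125

125


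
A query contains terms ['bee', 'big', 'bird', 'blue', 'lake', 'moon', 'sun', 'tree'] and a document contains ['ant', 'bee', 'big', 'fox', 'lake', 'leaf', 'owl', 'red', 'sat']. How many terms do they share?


Query terms: ['bee', 'big', 'bird', 'blue', 'lake', 'moon', 'sun', 'tree']
Document terms: ['ant', 'bee', 'big', 'fox', 'lake', 'leaf', 'owl', 'red', 'sat']
Common terms: ['bee', 'big', 'lake']
Overlap count = 3

3


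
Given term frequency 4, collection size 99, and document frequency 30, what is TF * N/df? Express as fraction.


TF * (N/df)
= 4 * (99/30)
= 4 * 33/10
= 66/5

66/5


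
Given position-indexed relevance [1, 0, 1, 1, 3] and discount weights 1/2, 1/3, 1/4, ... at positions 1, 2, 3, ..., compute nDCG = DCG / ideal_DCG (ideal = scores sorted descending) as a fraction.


Position discount weights w_i = 1/(i+1) for i=1..5:
Weights = [1/2, 1/3, 1/4, 1/5, 1/6]
Actual relevance: [1, 0, 1, 1, 3]
DCG = 1/2 + 0/3 + 1/4 + 1/5 + 3/6 = 29/20
Ideal relevance (sorted desc): [3, 1, 1, 1, 0]
Ideal DCG = 3/2 + 1/3 + 1/4 + 1/5 + 0/6 = 137/60
nDCG = DCG / ideal_DCG = 29/20 / 137/60 = 87/137

87/137


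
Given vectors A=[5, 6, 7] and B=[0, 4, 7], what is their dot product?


Dot product = sum of element-wise products
A[0]*B[0] = 5*0 = 0
A[1]*B[1] = 6*4 = 24
A[2]*B[2] = 7*7 = 49
Sum = 0 + 24 + 49 = 73

73


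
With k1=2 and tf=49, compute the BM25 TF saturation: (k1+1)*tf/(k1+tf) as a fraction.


BM25 TF component = (k1+1)*tf / (k1+tf)
k1 = 2, tf = 49
Numerator = (2+1)*49 = 147
Denominator = 2 + 49 = 51
= 147/51 = 49/17

49/17


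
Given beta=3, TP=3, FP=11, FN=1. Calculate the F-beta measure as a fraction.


P = TP/(TP+FP) = 3/14 = 3/14
R = TP/(TP+FN) = 3/4 = 3/4
beta^2 = 3^2 = 9
(1 + beta^2) = 10
Numerator = (1+beta^2)*P*R = 45/28
Denominator = beta^2*P + R = 27/14 + 3/4 = 75/28
F_beta = 3/5

3/5


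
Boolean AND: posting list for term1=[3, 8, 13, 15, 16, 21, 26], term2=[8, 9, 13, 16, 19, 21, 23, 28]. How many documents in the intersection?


Boolean AND: find intersection of posting lists
term1 docs: [3, 8, 13, 15, 16, 21, 26]
term2 docs: [8, 9, 13, 16, 19, 21, 23, 28]
Intersection: [8, 13, 16, 21]
|intersection| = 4

4


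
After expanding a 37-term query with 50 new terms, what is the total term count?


Original terms: 37
Expansion terms: 50
Total = 37 + 50 = 87

87


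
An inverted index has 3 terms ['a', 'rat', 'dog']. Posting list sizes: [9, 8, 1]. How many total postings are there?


Summing posting list sizes:
'a': 9 postings
'rat': 8 postings
'dog': 1 postings
Total = 9 + 8 + 1 = 18

18


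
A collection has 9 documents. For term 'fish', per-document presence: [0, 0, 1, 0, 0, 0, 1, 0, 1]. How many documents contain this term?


Checking each document for 'fish':
Doc 1: absent
Doc 2: absent
Doc 3: present
Doc 4: absent
Doc 5: absent
Doc 6: absent
Doc 7: present
Doc 8: absent
Doc 9: present
df = sum of presences = 0 + 0 + 1 + 0 + 0 + 0 + 1 + 0 + 1 = 3

3
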